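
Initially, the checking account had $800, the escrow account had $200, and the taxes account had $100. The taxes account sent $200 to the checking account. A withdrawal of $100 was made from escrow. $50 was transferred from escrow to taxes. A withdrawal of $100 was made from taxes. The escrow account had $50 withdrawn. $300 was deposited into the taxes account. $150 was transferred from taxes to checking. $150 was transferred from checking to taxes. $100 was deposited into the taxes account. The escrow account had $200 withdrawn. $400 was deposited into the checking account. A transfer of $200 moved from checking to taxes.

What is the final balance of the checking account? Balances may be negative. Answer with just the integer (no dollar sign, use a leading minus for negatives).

Answer: 1200

Derivation:
Tracking account balances step by step:
Start: checking=800, escrow=200, taxes=100
Event 1 (transfer 200 taxes -> checking): taxes: 100 - 200 = -100, checking: 800 + 200 = 1000. Balances: checking=1000, escrow=200, taxes=-100
Event 2 (withdraw 100 from escrow): escrow: 200 - 100 = 100. Balances: checking=1000, escrow=100, taxes=-100
Event 3 (transfer 50 escrow -> taxes): escrow: 100 - 50 = 50, taxes: -100 + 50 = -50. Balances: checking=1000, escrow=50, taxes=-50
Event 4 (withdraw 100 from taxes): taxes: -50 - 100 = -150. Balances: checking=1000, escrow=50, taxes=-150
Event 5 (withdraw 50 from escrow): escrow: 50 - 50 = 0. Balances: checking=1000, escrow=0, taxes=-150
Event 6 (deposit 300 to taxes): taxes: -150 + 300 = 150. Balances: checking=1000, escrow=0, taxes=150
Event 7 (transfer 150 taxes -> checking): taxes: 150 - 150 = 0, checking: 1000 + 150 = 1150. Balances: checking=1150, escrow=0, taxes=0
Event 8 (transfer 150 checking -> taxes): checking: 1150 - 150 = 1000, taxes: 0 + 150 = 150. Balances: checking=1000, escrow=0, taxes=150
Event 9 (deposit 100 to taxes): taxes: 150 + 100 = 250. Balances: checking=1000, escrow=0, taxes=250
Event 10 (withdraw 200 from escrow): escrow: 0 - 200 = -200. Balances: checking=1000, escrow=-200, taxes=250
Event 11 (deposit 400 to checking): checking: 1000 + 400 = 1400. Balances: checking=1400, escrow=-200, taxes=250
Event 12 (transfer 200 checking -> taxes): checking: 1400 - 200 = 1200, taxes: 250 + 200 = 450. Balances: checking=1200, escrow=-200, taxes=450

Final balance of checking: 1200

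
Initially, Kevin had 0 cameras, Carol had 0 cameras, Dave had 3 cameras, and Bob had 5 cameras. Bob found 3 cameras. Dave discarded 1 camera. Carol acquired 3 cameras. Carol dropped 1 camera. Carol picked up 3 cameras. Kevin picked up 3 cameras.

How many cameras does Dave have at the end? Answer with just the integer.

Answer: 2

Derivation:
Tracking counts step by step:
Start: Kevin=0, Carol=0, Dave=3, Bob=5
Event 1 (Bob +3): Bob: 5 -> 8. State: Kevin=0, Carol=0, Dave=3, Bob=8
Event 2 (Dave -1): Dave: 3 -> 2. State: Kevin=0, Carol=0, Dave=2, Bob=8
Event 3 (Carol +3): Carol: 0 -> 3. State: Kevin=0, Carol=3, Dave=2, Bob=8
Event 4 (Carol -1): Carol: 3 -> 2. State: Kevin=0, Carol=2, Dave=2, Bob=8
Event 5 (Carol +3): Carol: 2 -> 5. State: Kevin=0, Carol=5, Dave=2, Bob=8
Event 6 (Kevin +3): Kevin: 0 -> 3. State: Kevin=3, Carol=5, Dave=2, Bob=8

Dave's final count: 2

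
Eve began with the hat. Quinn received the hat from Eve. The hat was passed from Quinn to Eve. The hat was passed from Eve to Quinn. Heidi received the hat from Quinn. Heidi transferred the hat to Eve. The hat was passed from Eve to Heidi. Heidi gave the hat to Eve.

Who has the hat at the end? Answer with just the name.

Answer: Eve

Derivation:
Tracking the hat through each event:
Start: Eve has the hat.
After event 1: Quinn has the hat.
After event 2: Eve has the hat.
After event 3: Quinn has the hat.
After event 4: Heidi has the hat.
After event 5: Eve has the hat.
After event 6: Heidi has the hat.
After event 7: Eve has the hat.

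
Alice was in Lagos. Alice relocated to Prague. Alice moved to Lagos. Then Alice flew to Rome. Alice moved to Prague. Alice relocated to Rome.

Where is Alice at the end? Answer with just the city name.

Tracking Alice's location:
Start: Alice is in Lagos.
After move 1: Lagos -> Prague. Alice is in Prague.
After move 2: Prague -> Lagos. Alice is in Lagos.
After move 3: Lagos -> Rome. Alice is in Rome.
After move 4: Rome -> Prague. Alice is in Prague.
After move 5: Prague -> Rome. Alice is in Rome.

Answer: Rome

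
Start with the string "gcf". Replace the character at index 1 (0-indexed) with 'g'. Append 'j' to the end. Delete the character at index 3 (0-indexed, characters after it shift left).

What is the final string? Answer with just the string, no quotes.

Applying each edit step by step:
Start: "gcf"
Op 1 (replace idx 1: 'c' -> 'g'): "gcf" -> "ggf"
Op 2 (append 'j'): "ggf" -> "ggfj"
Op 3 (delete idx 3 = 'j'): "ggfj" -> "ggf"

Answer: ggf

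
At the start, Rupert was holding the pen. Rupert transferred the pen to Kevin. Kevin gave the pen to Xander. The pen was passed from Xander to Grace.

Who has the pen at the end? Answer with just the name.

Tracking the pen through each event:
Start: Rupert has the pen.
After event 1: Kevin has the pen.
After event 2: Xander has the pen.
After event 3: Grace has the pen.

Answer: Grace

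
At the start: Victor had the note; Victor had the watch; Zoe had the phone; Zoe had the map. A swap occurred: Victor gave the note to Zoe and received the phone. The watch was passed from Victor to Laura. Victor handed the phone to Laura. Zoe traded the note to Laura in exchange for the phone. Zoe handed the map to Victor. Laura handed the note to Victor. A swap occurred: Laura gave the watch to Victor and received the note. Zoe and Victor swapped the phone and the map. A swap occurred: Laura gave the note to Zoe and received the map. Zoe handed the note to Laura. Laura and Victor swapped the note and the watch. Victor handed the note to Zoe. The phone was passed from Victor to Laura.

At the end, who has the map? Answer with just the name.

Tracking all object holders:
Start: note:Victor, watch:Victor, phone:Zoe, map:Zoe
Event 1 (swap note<->phone: now note:Zoe, phone:Victor). State: note:Zoe, watch:Victor, phone:Victor, map:Zoe
Event 2 (give watch: Victor -> Laura). State: note:Zoe, watch:Laura, phone:Victor, map:Zoe
Event 3 (give phone: Victor -> Laura). State: note:Zoe, watch:Laura, phone:Laura, map:Zoe
Event 4 (swap note<->phone: now note:Laura, phone:Zoe). State: note:Laura, watch:Laura, phone:Zoe, map:Zoe
Event 5 (give map: Zoe -> Victor). State: note:Laura, watch:Laura, phone:Zoe, map:Victor
Event 6 (give note: Laura -> Victor). State: note:Victor, watch:Laura, phone:Zoe, map:Victor
Event 7 (swap watch<->note: now watch:Victor, note:Laura). State: note:Laura, watch:Victor, phone:Zoe, map:Victor
Event 8 (swap phone<->map: now phone:Victor, map:Zoe). State: note:Laura, watch:Victor, phone:Victor, map:Zoe
Event 9 (swap note<->map: now note:Zoe, map:Laura). State: note:Zoe, watch:Victor, phone:Victor, map:Laura
Event 10 (give note: Zoe -> Laura). State: note:Laura, watch:Victor, phone:Victor, map:Laura
Event 11 (swap note<->watch: now note:Victor, watch:Laura). State: note:Victor, watch:Laura, phone:Victor, map:Laura
Event 12 (give note: Victor -> Zoe). State: note:Zoe, watch:Laura, phone:Victor, map:Laura
Event 13 (give phone: Victor -> Laura). State: note:Zoe, watch:Laura, phone:Laura, map:Laura

Final state: note:Zoe, watch:Laura, phone:Laura, map:Laura
The map is held by Laura.

Answer: Laura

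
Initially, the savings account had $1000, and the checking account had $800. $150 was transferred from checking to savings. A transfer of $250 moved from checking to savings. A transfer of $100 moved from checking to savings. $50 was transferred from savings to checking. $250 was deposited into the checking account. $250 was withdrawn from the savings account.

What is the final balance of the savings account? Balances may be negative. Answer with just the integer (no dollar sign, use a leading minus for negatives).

Answer: 1200

Derivation:
Tracking account balances step by step:
Start: savings=1000, checking=800
Event 1 (transfer 150 checking -> savings): checking: 800 - 150 = 650, savings: 1000 + 150 = 1150. Balances: savings=1150, checking=650
Event 2 (transfer 250 checking -> savings): checking: 650 - 250 = 400, savings: 1150 + 250 = 1400. Balances: savings=1400, checking=400
Event 3 (transfer 100 checking -> savings): checking: 400 - 100 = 300, savings: 1400 + 100 = 1500. Balances: savings=1500, checking=300
Event 4 (transfer 50 savings -> checking): savings: 1500 - 50 = 1450, checking: 300 + 50 = 350. Balances: savings=1450, checking=350
Event 5 (deposit 250 to checking): checking: 350 + 250 = 600. Balances: savings=1450, checking=600
Event 6 (withdraw 250 from savings): savings: 1450 - 250 = 1200. Balances: savings=1200, checking=600

Final balance of savings: 1200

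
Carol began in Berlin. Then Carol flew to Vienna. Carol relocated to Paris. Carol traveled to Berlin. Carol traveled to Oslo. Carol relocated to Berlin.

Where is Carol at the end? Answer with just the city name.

Answer: Berlin

Derivation:
Tracking Carol's location:
Start: Carol is in Berlin.
After move 1: Berlin -> Vienna. Carol is in Vienna.
After move 2: Vienna -> Paris. Carol is in Paris.
After move 3: Paris -> Berlin. Carol is in Berlin.
After move 4: Berlin -> Oslo. Carol is in Oslo.
After move 5: Oslo -> Berlin. Carol is in Berlin.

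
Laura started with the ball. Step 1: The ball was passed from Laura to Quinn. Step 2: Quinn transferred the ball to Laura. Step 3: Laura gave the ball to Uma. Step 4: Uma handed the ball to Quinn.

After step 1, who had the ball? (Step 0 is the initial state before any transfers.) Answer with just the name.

Tracking the ball holder through step 1:
After step 0 (start): Laura
After step 1: Quinn

At step 1, the holder is Quinn.

Answer: Quinn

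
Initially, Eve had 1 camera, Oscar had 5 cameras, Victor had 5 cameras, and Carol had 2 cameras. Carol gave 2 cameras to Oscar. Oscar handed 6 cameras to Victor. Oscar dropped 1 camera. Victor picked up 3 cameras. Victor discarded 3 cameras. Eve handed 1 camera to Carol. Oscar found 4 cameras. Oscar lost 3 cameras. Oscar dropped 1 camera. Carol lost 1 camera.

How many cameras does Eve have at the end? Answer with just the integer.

Answer: 0

Derivation:
Tracking counts step by step:
Start: Eve=1, Oscar=5, Victor=5, Carol=2
Event 1 (Carol -> Oscar, 2): Carol: 2 -> 0, Oscar: 5 -> 7. State: Eve=1, Oscar=7, Victor=5, Carol=0
Event 2 (Oscar -> Victor, 6): Oscar: 7 -> 1, Victor: 5 -> 11. State: Eve=1, Oscar=1, Victor=11, Carol=0
Event 3 (Oscar -1): Oscar: 1 -> 0. State: Eve=1, Oscar=0, Victor=11, Carol=0
Event 4 (Victor +3): Victor: 11 -> 14. State: Eve=1, Oscar=0, Victor=14, Carol=0
Event 5 (Victor -3): Victor: 14 -> 11. State: Eve=1, Oscar=0, Victor=11, Carol=0
Event 6 (Eve -> Carol, 1): Eve: 1 -> 0, Carol: 0 -> 1. State: Eve=0, Oscar=0, Victor=11, Carol=1
Event 7 (Oscar +4): Oscar: 0 -> 4. State: Eve=0, Oscar=4, Victor=11, Carol=1
Event 8 (Oscar -3): Oscar: 4 -> 1. State: Eve=0, Oscar=1, Victor=11, Carol=1
Event 9 (Oscar -1): Oscar: 1 -> 0. State: Eve=0, Oscar=0, Victor=11, Carol=1
Event 10 (Carol -1): Carol: 1 -> 0. State: Eve=0, Oscar=0, Victor=11, Carol=0

Eve's final count: 0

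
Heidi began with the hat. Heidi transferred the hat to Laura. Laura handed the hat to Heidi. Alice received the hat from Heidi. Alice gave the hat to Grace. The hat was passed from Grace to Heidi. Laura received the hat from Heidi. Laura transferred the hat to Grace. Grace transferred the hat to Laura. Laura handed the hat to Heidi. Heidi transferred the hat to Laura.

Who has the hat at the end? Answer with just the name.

Tracking the hat through each event:
Start: Heidi has the hat.
After event 1: Laura has the hat.
After event 2: Heidi has the hat.
After event 3: Alice has the hat.
After event 4: Grace has the hat.
After event 5: Heidi has the hat.
After event 6: Laura has the hat.
After event 7: Grace has the hat.
After event 8: Laura has the hat.
After event 9: Heidi has the hat.
After event 10: Laura has the hat.

Answer: Laura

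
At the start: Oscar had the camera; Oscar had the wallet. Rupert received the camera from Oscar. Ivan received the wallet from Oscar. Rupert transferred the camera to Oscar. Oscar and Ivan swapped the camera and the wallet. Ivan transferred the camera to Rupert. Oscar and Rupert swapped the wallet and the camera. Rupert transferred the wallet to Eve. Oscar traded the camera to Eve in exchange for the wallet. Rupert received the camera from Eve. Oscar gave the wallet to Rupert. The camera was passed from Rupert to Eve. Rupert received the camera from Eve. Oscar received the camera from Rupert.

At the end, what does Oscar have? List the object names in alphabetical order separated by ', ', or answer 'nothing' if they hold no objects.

Tracking all object holders:
Start: camera:Oscar, wallet:Oscar
Event 1 (give camera: Oscar -> Rupert). State: camera:Rupert, wallet:Oscar
Event 2 (give wallet: Oscar -> Ivan). State: camera:Rupert, wallet:Ivan
Event 3 (give camera: Rupert -> Oscar). State: camera:Oscar, wallet:Ivan
Event 4 (swap camera<->wallet: now camera:Ivan, wallet:Oscar). State: camera:Ivan, wallet:Oscar
Event 5 (give camera: Ivan -> Rupert). State: camera:Rupert, wallet:Oscar
Event 6 (swap wallet<->camera: now wallet:Rupert, camera:Oscar). State: camera:Oscar, wallet:Rupert
Event 7 (give wallet: Rupert -> Eve). State: camera:Oscar, wallet:Eve
Event 8 (swap camera<->wallet: now camera:Eve, wallet:Oscar). State: camera:Eve, wallet:Oscar
Event 9 (give camera: Eve -> Rupert). State: camera:Rupert, wallet:Oscar
Event 10 (give wallet: Oscar -> Rupert). State: camera:Rupert, wallet:Rupert
Event 11 (give camera: Rupert -> Eve). State: camera:Eve, wallet:Rupert
Event 12 (give camera: Eve -> Rupert). State: camera:Rupert, wallet:Rupert
Event 13 (give camera: Rupert -> Oscar). State: camera:Oscar, wallet:Rupert

Final state: camera:Oscar, wallet:Rupert
Oscar holds: camera.

Answer: camera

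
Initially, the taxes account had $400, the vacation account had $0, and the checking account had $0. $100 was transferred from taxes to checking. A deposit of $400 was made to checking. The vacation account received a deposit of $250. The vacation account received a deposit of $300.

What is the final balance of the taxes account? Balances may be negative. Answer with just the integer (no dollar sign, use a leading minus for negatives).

Answer: 300

Derivation:
Tracking account balances step by step:
Start: taxes=400, vacation=0, checking=0
Event 1 (transfer 100 taxes -> checking): taxes: 400 - 100 = 300, checking: 0 + 100 = 100. Balances: taxes=300, vacation=0, checking=100
Event 2 (deposit 400 to checking): checking: 100 + 400 = 500. Balances: taxes=300, vacation=0, checking=500
Event 3 (deposit 250 to vacation): vacation: 0 + 250 = 250. Balances: taxes=300, vacation=250, checking=500
Event 4 (deposit 300 to vacation): vacation: 250 + 300 = 550. Balances: taxes=300, vacation=550, checking=500

Final balance of taxes: 300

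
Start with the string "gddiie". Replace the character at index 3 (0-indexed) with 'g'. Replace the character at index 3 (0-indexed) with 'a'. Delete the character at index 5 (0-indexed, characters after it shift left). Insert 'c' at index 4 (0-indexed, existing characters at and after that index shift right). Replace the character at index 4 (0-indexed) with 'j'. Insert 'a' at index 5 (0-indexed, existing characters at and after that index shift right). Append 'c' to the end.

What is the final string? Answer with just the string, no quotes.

Applying each edit step by step:
Start: "gddiie"
Op 1 (replace idx 3: 'i' -> 'g'): "gddiie" -> "gddgie"
Op 2 (replace idx 3: 'g' -> 'a'): "gddgie" -> "gddaie"
Op 3 (delete idx 5 = 'e'): "gddaie" -> "gddai"
Op 4 (insert 'c' at idx 4): "gddai" -> "gddaci"
Op 5 (replace idx 4: 'c' -> 'j'): "gddaci" -> "gddaji"
Op 6 (insert 'a' at idx 5): "gddaji" -> "gddajai"
Op 7 (append 'c'): "gddajai" -> "gddajaic"

Answer: gddajaic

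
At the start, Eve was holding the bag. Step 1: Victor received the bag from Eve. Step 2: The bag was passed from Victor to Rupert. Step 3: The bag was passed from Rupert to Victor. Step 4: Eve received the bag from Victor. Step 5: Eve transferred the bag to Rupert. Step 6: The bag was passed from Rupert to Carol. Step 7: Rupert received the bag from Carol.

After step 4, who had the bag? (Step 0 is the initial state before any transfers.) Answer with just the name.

Answer: Eve

Derivation:
Tracking the bag holder through step 4:
After step 0 (start): Eve
After step 1: Victor
After step 2: Rupert
After step 3: Victor
After step 4: Eve

At step 4, the holder is Eve.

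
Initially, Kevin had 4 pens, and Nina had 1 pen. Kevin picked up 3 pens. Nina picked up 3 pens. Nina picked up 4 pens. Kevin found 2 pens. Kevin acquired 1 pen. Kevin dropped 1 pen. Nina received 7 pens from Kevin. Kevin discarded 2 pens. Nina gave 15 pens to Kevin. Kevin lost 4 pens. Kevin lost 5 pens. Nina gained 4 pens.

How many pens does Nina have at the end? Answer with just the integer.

Answer: 4

Derivation:
Tracking counts step by step:
Start: Kevin=4, Nina=1
Event 1 (Kevin +3): Kevin: 4 -> 7. State: Kevin=7, Nina=1
Event 2 (Nina +3): Nina: 1 -> 4. State: Kevin=7, Nina=4
Event 3 (Nina +4): Nina: 4 -> 8. State: Kevin=7, Nina=8
Event 4 (Kevin +2): Kevin: 7 -> 9. State: Kevin=9, Nina=8
Event 5 (Kevin +1): Kevin: 9 -> 10. State: Kevin=10, Nina=8
Event 6 (Kevin -1): Kevin: 10 -> 9. State: Kevin=9, Nina=8
Event 7 (Kevin -> Nina, 7): Kevin: 9 -> 2, Nina: 8 -> 15. State: Kevin=2, Nina=15
Event 8 (Kevin -2): Kevin: 2 -> 0. State: Kevin=0, Nina=15
Event 9 (Nina -> Kevin, 15): Nina: 15 -> 0, Kevin: 0 -> 15. State: Kevin=15, Nina=0
Event 10 (Kevin -4): Kevin: 15 -> 11. State: Kevin=11, Nina=0
Event 11 (Kevin -5): Kevin: 11 -> 6. State: Kevin=6, Nina=0
Event 12 (Nina +4): Nina: 0 -> 4. State: Kevin=6, Nina=4

Nina's final count: 4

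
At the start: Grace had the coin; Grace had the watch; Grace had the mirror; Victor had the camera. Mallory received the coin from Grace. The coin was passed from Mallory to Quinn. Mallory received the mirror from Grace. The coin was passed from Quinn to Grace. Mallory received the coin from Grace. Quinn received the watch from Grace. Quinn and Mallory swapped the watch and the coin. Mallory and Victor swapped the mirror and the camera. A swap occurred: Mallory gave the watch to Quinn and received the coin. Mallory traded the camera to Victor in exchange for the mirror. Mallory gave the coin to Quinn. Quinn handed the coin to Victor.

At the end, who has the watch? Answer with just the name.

Answer: Quinn

Derivation:
Tracking all object holders:
Start: coin:Grace, watch:Grace, mirror:Grace, camera:Victor
Event 1 (give coin: Grace -> Mallory). State: coin:Mallory, watch:Grace, mirror:Grace, camera:Victor
Event 2 (give coin: Mallory -> Quinn). State: coin:Quinn, watch:Grace, mirror:Grace, camera:Victor
Event 3 (give mirror: Grace -> Mallory). State: coin:Quinn, watch:Grace, mirror:Mallory, camera:Victor
Event 4 (give coin: Quinn -> Grace). State: coin:Grace, watch:Grace, mirror:Mallory, camera:Victor
Event 5 (give coin: Grace -> Mallory). State: coin:Mallory, watch:Grace, mirror:Mallory, camera:Victor
Event 6 (give watch: Grace -> Quinn). State: coin:Mallory, watch:Quinn, mirror:Mallory, camera:Victor
Event 7 (swap watch<->coin: now watch:Mallory, coin:Quinn). State: coin:Quinn, watch:Mallory, mirror:Mallory, camera:Victor
Event 8 (swap mirror<->camera: now mirror:Victor, camera:Mallory). State: coin:Quinn, watch:Mallory, mirror:Victor, camera:Mallory
Event 9 (swap watch<->coin: now watch:Quinn, coin:Mallory). State: coin:Mallory, watch:Quinn, mirror:Victor, camera:Mallory
Event 10 (swap camera<->mirror: now camera:Victor, mirror:Mallory). State: coin:Mallory, watch:Quinn, mirror:Mallory, camera:Victor
Event 11 (give coin: Mallory -> Quinn). State: coin:Quinn, watch:Quinn, mirror:Mallory, camera:Victor
Event 12 (give coin: Quinn -> Victor). State: coin:Victor, watch:Quinn, mirror:Mallory, camera:Victor

Final state: coin:Victor, watch:Quinn, mirror:Mallory, camera:Victor
The watch is held by Quinn.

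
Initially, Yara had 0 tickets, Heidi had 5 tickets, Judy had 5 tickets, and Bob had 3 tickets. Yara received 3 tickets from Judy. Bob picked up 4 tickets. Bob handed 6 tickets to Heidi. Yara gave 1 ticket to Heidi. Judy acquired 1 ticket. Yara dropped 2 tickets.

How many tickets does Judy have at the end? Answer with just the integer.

Tracking counts step by step:
Start: Yara=0, Heidi=5, Judy=5, Bob=3
Event 1 (Judy -> Yara, 3): Judy: 5 -> 2, Yara: 0 -> 3. State: Yara=3, Heidi=5, Judy=2, Bob=3
Event 2 (Bob +4): Bob: 3 -> 7. State: Yara=3, Heidi=5, Judy=2, Bob=7
Event 3 (Bob -> Heidi, 6): Bob: 7 -> 1, Heidi: 5 -> 11. State: Yara=3, Heidi=11, Judy=2, Bob=1
Event 4 (Yara -> Heidi, 1): Yara: 3 -> 2, Heidi: 11 -> 12. State: Yara=2, Heidi=12, Judy=2, Bob=1
Event 5 (Judy +1): Judy: 2 -> 3. State: Yara=2, Heidi=12, Judy=3, Bob=1
Event 6 (Yara -2): Yara: 2 -> 0. State: Yara=0, Heidi=12, Judy=3, Bob=1

Judy's final count: 3

Answer: 3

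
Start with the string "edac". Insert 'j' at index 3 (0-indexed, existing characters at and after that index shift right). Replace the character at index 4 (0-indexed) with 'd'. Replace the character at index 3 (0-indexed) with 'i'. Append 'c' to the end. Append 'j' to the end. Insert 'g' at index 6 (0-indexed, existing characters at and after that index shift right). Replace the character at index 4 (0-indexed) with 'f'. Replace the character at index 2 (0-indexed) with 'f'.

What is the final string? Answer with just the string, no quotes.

Answer: edfifcgj

Derivation:
Applying each edit step by step:
Start: "edac"
Op 1 (insert 'j' at idx 3): "edac" -> "edajc"
Op 2 (replace idx 4: 'c' -> 'd'): "edajc" -> "edajd"
Op 3 (replace idx 3: 'j' -> 'i'): "edajd" -> "edaid"
Op 4 (append 'c'): "edaid" -> "edaidc"
Op 5 (append 'j'): "edaidc" -> "edaidcj"
Op 6 (insert 'g' at idx 6): "edaidcj" -> "edaidcgj"
Op 7 (replace idx 4: 'd' -> 'f'): "edaidcgj" -> "edaifcgj"
Op 8 (replace idx 2: 'a' -> 'f'): "edaifcgj" -> "edfifcgj"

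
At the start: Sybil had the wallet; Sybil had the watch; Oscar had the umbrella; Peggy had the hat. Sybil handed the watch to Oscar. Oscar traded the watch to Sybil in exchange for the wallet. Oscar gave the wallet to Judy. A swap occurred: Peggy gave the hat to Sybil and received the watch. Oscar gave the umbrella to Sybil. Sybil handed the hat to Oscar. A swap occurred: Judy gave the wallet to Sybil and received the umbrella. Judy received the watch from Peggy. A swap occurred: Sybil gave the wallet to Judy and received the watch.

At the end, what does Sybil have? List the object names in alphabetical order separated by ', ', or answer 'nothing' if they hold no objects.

Answer: watch

Derivation:
Tracking all object holders:
Start: wallet:Sybil, watch:Sybil, umbrella:Oscar, hat:Peggy
Event 1 (give watch: Sybil -> Oscar). State: wallet:Sybil, watch:Oscar, umbrella:Oscar, hat:Peggy
Event 2 (swap watch<->wallet: now watch:Sybil, wallet:Oscar). State: wallet:Oscar, watch:Sybil, umbrella:Oscar, hat:Peggy
Event 3 (give wallet: Oscar -> Judy). State: wallet:Judy, watch:Sybil, umbrella:Oscar, hat:Peggy
Event 4 (swap hat<->watch: now hat:Sybil, watch:Peggy). State: wallet:Judy, watch:Peggy, umbrella:Oscar, hat:Sybil
Event 5 (give umbrella: Oscar -> Sybil). State: wallet:Judy, watch:Peggy, umbrella:Sybil, hat:Sybil
Event 6 (give hat: Sybil -> Oscar). State: wallet:Judy, watch:Peggy, umbrella:Sybil, hat:Oscar
Event 7 (swap wallet<->umbrella: now wallet:Sybil, umbrella:Judy). State: wallet:Sybil, watch:Peggy, umbrella:Judy, hat:Oscar
Event 8 (give watch: Peggy -> Judy). State: wallet:Sybil, watch:Judy, umbrella:Judy, hat:Oscar
Event 9 (swap wallet<->watch: now wallet:Judy, watch:Sybil). State: wallet:Judy, watch:Sybil, umbrella:Judy, hat:Oscar

Final state: wallet:Judy, watch:Sybil, umbrella:Judy, hat:Oscar
Sybil holds: watch.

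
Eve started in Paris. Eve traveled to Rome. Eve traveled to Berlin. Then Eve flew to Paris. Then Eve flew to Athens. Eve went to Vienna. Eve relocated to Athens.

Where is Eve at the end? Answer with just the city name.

Tracking Eve's location:
Start: Eve is in Paris.
After move 1: Paris -> Rome. Eve is in Rome.
After move 2: Rome -> Berlin. Eve is in Berlin.
After move 3: Berlin -> Paris. Eve is in Paris.
After move 4: Paris -> Athens. Eve is in Athens.
After move 5: Athens -> Vienna. Eve is in Vienna.
After move 6: Vienna -> Athens. Eve is in Athens.

Answer: Athens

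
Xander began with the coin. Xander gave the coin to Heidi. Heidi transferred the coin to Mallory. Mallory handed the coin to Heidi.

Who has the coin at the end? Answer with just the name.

Answer: Heidi

Derivation:
Tracking the coin through each event:
Start: Xander has the coin.
After event 1: Heidi has the coin.
After event 2: Mallory has the coin.
After event 3: Heidi has the coin.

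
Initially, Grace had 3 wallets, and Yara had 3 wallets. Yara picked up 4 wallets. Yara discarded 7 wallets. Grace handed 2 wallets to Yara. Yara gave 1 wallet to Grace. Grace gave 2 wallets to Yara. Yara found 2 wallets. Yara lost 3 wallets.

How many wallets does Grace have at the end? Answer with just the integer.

Answer: 0

Derivation:
Tracking counts step by step:
Start: Grace=3, Yara=3
Event 1 (Yara +4): Yara: 3 -> 7. State: Grace=3, Yara=7
Event 2 (Yara -7): Yara: 7 -> 0. State: Grace=3, Yara=0
Event 3 (Grace -> Yara, 2): Grace: 3 -> 1, Yara: 0 -> 2. State: Grace=1, Yara=2
Event 4 (Yara -> Grace, 1): Yara: 2 -> 1, Grace: 1 -> 2. State: Grace=2, Yara=1
Event 5 (Grace -> Yara, 2): Grace: 2 -> 0, Yara: 1 -> 3. State: Grace=0, Yara=3
Event 6 (Yara +2): Yara: 3 -> 5. State: Grace=0, Yara=5
Event 7 (Yara -3): Yara: 5 -> 2. State: Grace=0, Yara=2

Grace's final count: 0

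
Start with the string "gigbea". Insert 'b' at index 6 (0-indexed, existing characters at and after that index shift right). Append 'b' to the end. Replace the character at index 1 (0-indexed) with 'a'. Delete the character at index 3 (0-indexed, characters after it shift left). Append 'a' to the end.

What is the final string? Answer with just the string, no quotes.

Applying each edit step by step:
Start: "gigbea"
Op 1 (insert 'b' at idx 6): "gigbea" -> "gigbeab"
Op 2 (append 'b'): "gigbeab" -> "gigbeabb"
Op 3 (replace idx 1: 'i' -> 'a'): "gigbeabb" -> "gagbeabb"
Op 4 (delete idx 3 = 'b'): "gagbeabb" -> "gageabb"
Op 5 (append 'a'): "gageabb" -> "gageabba"

Answer: gageabba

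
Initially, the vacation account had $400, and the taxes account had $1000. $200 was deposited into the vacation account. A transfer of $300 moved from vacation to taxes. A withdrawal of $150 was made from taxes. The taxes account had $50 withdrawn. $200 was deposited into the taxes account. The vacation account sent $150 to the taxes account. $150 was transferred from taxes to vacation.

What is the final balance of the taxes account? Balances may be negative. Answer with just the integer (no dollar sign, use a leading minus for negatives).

Answer: 1300

Derivation:
Tracking account balances step by step:
Start: vacation=400, taxes=1000
Event 1 (deposit 200 to vacation): vacation: 400 + 200 = 600. Balances: vacation=600, taxes=1000
Event 2 (transfer 300 vacation -> taxes): vacation: 600 - 300 = 300, taxes: 1000 + 300 = 1300. Balances: vacation=300, taxes=1300
Event 3 (withdraw 150 from taxes): taxes: 1300 - 150 = 1150. Balances: vacation=300, taxes=1150
Event 4 (withdraw 50 from taxes): taxes: 1150 - 50 = 1100. Balances: vacation=300, taxes=1100
Event 5 (deposit 200 to taxes): taxes: 1100 + 200 = 1300. Balances: vacation=300, taxes=1300
Event 6 (transfer 150 vacation -> taxes): vacation: 300 - 150 = 150, taxes: 1300 + 150 = 1450. Balances: vacation=150, taxes=1450
Event 7 (transfer 150 taxes -> vacation): taxes: 1450 - 150 = 1300, vacation: 150 + 150 = 300. Balances: vacation=300, taxes=1300

Final balance of taxes: 1300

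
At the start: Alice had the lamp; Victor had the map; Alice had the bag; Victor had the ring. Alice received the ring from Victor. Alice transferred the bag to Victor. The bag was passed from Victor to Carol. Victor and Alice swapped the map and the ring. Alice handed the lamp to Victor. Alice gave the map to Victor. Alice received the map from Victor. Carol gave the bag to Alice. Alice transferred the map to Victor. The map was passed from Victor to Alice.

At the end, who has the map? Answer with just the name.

Tracking all object holders:
Start: lamp:Alice, map:Victor, bag:Alice, ring:Victor
Event 1 (give ring: Victor -> Alice). State: lamp:Alice, map:Victor, bag:Alice, ring:Alice
Event 2 (give bag: Alice -> Victor). State: lamp:Alice, map:Victor, bag:Victor, ring:Alice
Event 3 (give bag: Victor -> Carol). State: lamp:Alice, map:Victor, bag:Carol, ring:Alice
Event 4 (swap map<->ring: now map:Alice, ring:Victor). State: lamp:Alice, map:Alice, bag:Carol, ring:Victor
Event 5 (give lamp: Alice -> Victor). State: lamp:Victor, map:Alice, bag:Carol, ring:Victor
Event 6 (give map: Alice -> Victor). State: lamp:Victor, map:Victor, bag:Carol, ring:Victor
Event 7 (give map: Victor -> Alice). State: lamp:Victor, map:Alice, bag:Carol, ring:Victor
Event 8 (give bag: Carol -> Alice). State: lamp:Victor, map:Alice, bag:Alice, ring:Victor
Event 9 (give map: Alice -> Victor). State: lamp:Victor, map:Victor, bag:Alice, ring:Victor
Event 10 (give map: Victor -> Alice). State: lamp:Victor, map:Alice, bag:Alice, ring:Victor

Final state: lamp:Victor, map:Alice, bag:Alice, ring:Victor
The map is held by Alice.

Answer: Alice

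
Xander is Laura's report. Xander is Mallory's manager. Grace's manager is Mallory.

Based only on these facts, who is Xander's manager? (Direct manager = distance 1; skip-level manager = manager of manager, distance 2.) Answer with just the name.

Answer: Laura

Derivation:
Reconstructing the manager chain from the given facts:
  Laura -> Xander -> Mallory -> Grace
(each arrow means 'manager of the next')
Positions in the chain (0 = top):
  position of Laura: 0
  position of Xander: 1
  position of Mallory: 2
  position of Grace: 3

Xander is at position 1; the manager is 1 step up the chain, i.e. position 0: Laura.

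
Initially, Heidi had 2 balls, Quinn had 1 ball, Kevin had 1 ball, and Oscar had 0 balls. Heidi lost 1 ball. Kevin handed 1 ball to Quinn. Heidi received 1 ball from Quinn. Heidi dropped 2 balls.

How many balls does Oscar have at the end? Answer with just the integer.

Tracking counts step by step:
Start: Heidi=2, Quinn=1, Kevin=1, Oscar=0
Event 1 (Heidi -1): Heidi: 2 -> 1. State: Heidi=1, Quinn=1, Kevin=1, Oscar=0
Event 2 (Kevin -> Quinn, 1): Kevin: 1 -> 0, Quinn: 1 -> 2. State: Heidi=1, Quinn=2, Kevin=0, Oscar=0
Event 3 (Quinn -> Heidi, 1): Quinn: 2 -> 1, Heidi: 1 -> 2. State: Heidi=2, Quinn=1, Kevin=0, Oscar=0
Event 4 (Heidi -2): Heidi: 2 -> 0. State: Heidi=0, Quinn=1, Kevin=0, Oscar=0

Oscar's final count: 0

Answer: 0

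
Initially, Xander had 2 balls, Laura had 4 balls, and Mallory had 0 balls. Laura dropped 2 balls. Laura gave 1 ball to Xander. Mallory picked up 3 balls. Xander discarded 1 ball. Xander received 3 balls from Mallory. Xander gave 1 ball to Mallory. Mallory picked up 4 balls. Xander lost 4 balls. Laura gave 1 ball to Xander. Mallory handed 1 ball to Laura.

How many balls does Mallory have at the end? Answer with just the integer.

Tracking counts step by step:
Start: Xander=2, Laura=4, Mallory=0
Event 1 (Laura -2): Laura: 4 -> 2. State: Xander=2, Laura=2, Mallory=0
Event 2 (Laura -> Xander, 1): Laura: 2 -> 1, Xander: 2 -> 3. State: Xander=3, Laura=1, Mallory=0
Event 3 (Mallory +3): Mallory: 0 -> 3. State: Xander=3, Laura=1, Mallory=3
Event 4 (Xander -1): Xander: 3 -> 2. State: Xander=2, Laura=1, Mallory=3
Event 5 (Mallory -> Xander, 3): Mallory: 3 -> 0, Xander: 2 -> 5. State: Xander=5, Laura=1, Mallory=0
Event 6 (Xander -> Mallory, 1): Xander: 5 -> 4, Mallory: 0 -> 1. State: Xander=4, Laura=1, Mallory=1
Event 7 (Mallory +4): Mallory: 1 -> 5. State: Xander=4, Laura=1, Mallory=5
Event 8 (Xander -4): Xander: 4 -> 0. State: Xander=0, Laura=1, Mallory=5
Event 9 (Laura -> Xander, 1): Laura: 1 -> 0, Xander: 0 -> 1. State: Xander=1, Laura=0, Mallory=5
Event 10 (Mallory -> Laura, 1): Mallory: 5 -> 4, Laura: 0 -> 1. State: Xander=1, Laura=1, Mallory=4

Mallory's final count: 4

Answer: 4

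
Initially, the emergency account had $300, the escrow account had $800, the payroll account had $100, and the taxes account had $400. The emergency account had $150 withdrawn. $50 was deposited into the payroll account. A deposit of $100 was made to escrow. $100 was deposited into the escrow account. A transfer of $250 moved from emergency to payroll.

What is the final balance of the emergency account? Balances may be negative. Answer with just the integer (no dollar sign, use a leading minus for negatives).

Answer: -100

Derivation:
Tracking account balances step by step:
Start: emergency=300, escrow=800, payroll=100, taxes=400
Event 1 (withdraw 150 from emergency): emergency: 300 - 150 = 150. Balances: emergency=150, escrow=800, payroll=100, taxes=400
Event 2 (deposit 50 to payroll): payroll: 100 + 50 = 150. Balances: emergency=150, escrow=800, payroll=150, taxes=400
Event 3 (deposit 100 to escrow): escrow: 800 + 100 = 900. Balances: emergency=150, escrow=900, payroll=150, taxes=400
Event 4 (deposit 100 to escrow): escrow: 900 + 100 = 1000. Balances: emergency=150, escrow=1000, payroll=150, taxes=400
Event 5 (transfer 250 emergency -> payroll): emergency: 150 - 250 = -100, payroll: 150 + 250 = 400. Balances: emergency=-100, escrow=1000, payroll=400, taxes=400

Final balance of emergency: -100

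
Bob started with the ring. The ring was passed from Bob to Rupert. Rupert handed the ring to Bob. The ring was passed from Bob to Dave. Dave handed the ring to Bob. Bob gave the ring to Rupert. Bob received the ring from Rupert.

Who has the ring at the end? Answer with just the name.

Tracking the ring through each event:
Start: Bob has the ring.
After event 1: Rupert has the ring.
After event 2: Bob has the ring.
After event 3: Dave has the ring.
After event 4: Bob has the ring.
After event 5: Rupert has the ring.
After event 6: Bob has the ring.

Answer: Bob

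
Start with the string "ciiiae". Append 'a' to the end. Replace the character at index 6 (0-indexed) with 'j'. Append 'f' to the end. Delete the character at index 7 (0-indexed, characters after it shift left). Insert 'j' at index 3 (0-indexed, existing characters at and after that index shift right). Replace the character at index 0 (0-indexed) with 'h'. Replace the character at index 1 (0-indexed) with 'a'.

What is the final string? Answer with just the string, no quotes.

Answer: haijiaej

Derivation:
Applying each edit step by step:
Start: "ciiiae"
Op 1 (append 'a'): "ciiiae" -> "ciiiaea"
Op 2 (replace idx 6: 'a' -> 'j'): "ciiiaea" -> "ciiiaej"
Op 3 (append 'f'): "ciiiaej" -> "ciiiaejf"
Op 4 (delete idx 7 = 'f'): "ciiiaejf" -> "ciiiaej"
Op 5 (insert 'j' at idx 3): "ciiiaej" -> "ciijiaej"
Op 6 (replace idx 0: 'c' -> 'h'): "ciijiaej" -> "hiijiaej"
Op 7 (replace idx 1: 'i' -> 'a'): "hiijiaej" -> "haijiaej"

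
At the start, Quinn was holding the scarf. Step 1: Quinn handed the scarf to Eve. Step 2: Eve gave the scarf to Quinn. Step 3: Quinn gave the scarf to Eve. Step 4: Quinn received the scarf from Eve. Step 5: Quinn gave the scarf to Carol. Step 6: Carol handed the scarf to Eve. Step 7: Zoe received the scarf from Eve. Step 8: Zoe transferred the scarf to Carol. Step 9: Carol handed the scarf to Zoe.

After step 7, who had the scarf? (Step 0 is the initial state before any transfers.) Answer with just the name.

Tracking the scarf holder through step 7:
After step 0 (start): Quinn
After step 1: Eve
After step 2: Quinn
After step 3: Eve
After step 4: Quinn
After step 5: Carol
After step 6: Eve
After step 7: Zoe

At step 7, the holder is Zoe.

Answer: Zoe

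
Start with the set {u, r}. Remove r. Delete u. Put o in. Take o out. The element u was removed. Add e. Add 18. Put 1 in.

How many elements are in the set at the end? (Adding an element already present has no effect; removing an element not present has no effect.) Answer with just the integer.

Answer: 3

Derivation:
Tracking the set through each operation:
Start: {r, u}
Event 1 (remove r): removed. Set: {u}
Event 2 (remove u): removed. Set: {}
Event 3 (add o): added. Set: {o}
Event 4 (remove o): removed. Set: {}
Event 5 (remove u): not present, no change. Set: {}
Event 6 (add e): added. Set: {e}
Event 7 (add 18): added. Set: {18, e}
Event 8 (add 1): added. Set: {1, 18, e}

Final set: {1, 18, e} (size 3)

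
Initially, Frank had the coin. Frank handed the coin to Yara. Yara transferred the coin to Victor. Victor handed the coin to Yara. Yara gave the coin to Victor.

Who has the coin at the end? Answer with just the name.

Tracking the coin through each event:
Start: Frank has the coin.
After event 1: Yara has the coin.
After event 2: Victor has the coin.
After event 3: Yara has the coin.
After event 4: Victor has the coin.

Answer: Victor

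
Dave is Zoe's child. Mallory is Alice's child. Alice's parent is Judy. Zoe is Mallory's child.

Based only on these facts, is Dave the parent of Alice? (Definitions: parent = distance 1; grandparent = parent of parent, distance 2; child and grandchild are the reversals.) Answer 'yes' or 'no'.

Answer: no

Derivation:
Reconstructing the parent chain from the given facts:
  Judy -> Alice -> Mallory -> Zoe -> Dave
(each arrow means 'parent of the next')
Positions in the chain (0 = top):
  position of Judy: 0
  position of Alice: 1
  position of Mallory: 2
  position of Zoe: 3
  position of Dave: 4

Dave is at position 4, Alice is at position 1; signed distance (j - i) = -3.
'parent' requires j - i = 1. Actual distance is -3, so the relation does NOT hold.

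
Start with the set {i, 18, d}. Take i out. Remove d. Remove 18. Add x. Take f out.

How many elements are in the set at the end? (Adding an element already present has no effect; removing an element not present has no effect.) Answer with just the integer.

Tracking the set through each operation:
Start: {18, d, i}
Event 1 (remove i): removed. Set: {18, d}
Event 2 (remove d): removed. Set: {18}
Event 3 (remove 18): removed. Set: {}
Event 4 (add x): added. Set: {x}
Event 5 (remove f): not present, no change. Set: {x}

Final set: {x} (size 1)

Answer: 1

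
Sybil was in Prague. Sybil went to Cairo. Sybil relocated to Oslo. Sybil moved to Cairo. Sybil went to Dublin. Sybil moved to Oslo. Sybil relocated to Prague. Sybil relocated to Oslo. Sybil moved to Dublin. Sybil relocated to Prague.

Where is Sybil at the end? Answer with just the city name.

Tracking Sybil's location:
Start: Sybil is in Prague.
After move 1: Prague -> Cairo. Sybil is in Cairo.
After move 2: Cairo -> Oslo. Sybil is in Oslo.
After move 3: Oslo -> Cairo. Sybil is in Cairo.
After move 4: Cairo -> Dublin. Sybil is in Dublin.
After move 5: Dublin -> Oslo. Sybil is in Oslo.
After move 6: Oslo -> Prague. Sybil is in Prague.
After move 7: Prague -> Oslo. Sybil is in Oslo.
After move 8: Oslo -> Dublin. Sybil is in Dublin.
After move 9: Dublin -> Prague. Sybil is in Prague.

Answer: Prague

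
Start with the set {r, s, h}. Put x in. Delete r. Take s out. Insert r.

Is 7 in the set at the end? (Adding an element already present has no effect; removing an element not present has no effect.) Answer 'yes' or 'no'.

Answer: no

Derivation:
Tracking the set through each operation:
Start: {h, r, s}
Event 1 (add x): added. Set: {h, r, s, x}
Event 2 (remove r): removed. Set: {h, s, x}
Event 3 (remove s): removed. Set: {h, x}
Event 4 (add r): added. Set: {h, r, x}

Final set: {h, r, x} (size 3)
7 is NOT in the final set.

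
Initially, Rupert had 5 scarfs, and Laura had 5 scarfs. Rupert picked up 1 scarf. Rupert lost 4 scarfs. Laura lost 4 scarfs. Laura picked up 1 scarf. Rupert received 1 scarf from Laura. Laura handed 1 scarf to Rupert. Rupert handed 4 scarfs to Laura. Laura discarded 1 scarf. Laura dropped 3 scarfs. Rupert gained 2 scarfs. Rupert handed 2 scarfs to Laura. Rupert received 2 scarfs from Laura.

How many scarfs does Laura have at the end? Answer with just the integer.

Answer: 0

Derivation:
Tracking counts step by step:
Start: Rupert=5, Laura=5
Event 1 (Rupert +1): Rupert: 5 -> 6. State: Rupert=6, Laura=5
Event 2 (Rupert -4): Rupert: 6 -> 2. State: Rupert=2, Laura=5
Event 3 (Laura -4): Laura: 5 -> 1. State: Rupert=2, Laura=1
Event 4 (Laura +1): Laura: 1 -> 2. State: Rupert=2, Laura=2
Event 5 (Laura -> Rupert, 1): Laura: 2 -> 1, Rupert: 2 -> 3. State: Rupert=3, Laura=1
Event 6 (Laura -> Rupert, 1): Laura: 1 -> 0, Rupert: 3 -> 4. State: Rupert=4, Laura=0
Event 7 (Rupert -> Laura, 4): Rupert: 4 -> 0, Laura: 0 -> 4. State: Rupert=0, Laura=4
Event 8 (Laura -1): Laura: 4 -> 3. State: Rupert=0, Laura=3
Event 9 (Laura -3): Laura: 3 -> 0. State: Rupert=0, Laura=0
Event 10 (Rupert +2): Rupert: 0 -> 2. State: Rupert=2, Laura=0
Event 11 (Rupert -> Laura, 2): Rupert: 2 -> 0, Laura: 0 -> 2. State: Rupert=0, Laura=2
Event 12 (Laura -> Rupert, 2): Laura: 2 -> 0, Rupert: 0 -> 2. State: Rupert=2, Laura=0

Laura's final count: 0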